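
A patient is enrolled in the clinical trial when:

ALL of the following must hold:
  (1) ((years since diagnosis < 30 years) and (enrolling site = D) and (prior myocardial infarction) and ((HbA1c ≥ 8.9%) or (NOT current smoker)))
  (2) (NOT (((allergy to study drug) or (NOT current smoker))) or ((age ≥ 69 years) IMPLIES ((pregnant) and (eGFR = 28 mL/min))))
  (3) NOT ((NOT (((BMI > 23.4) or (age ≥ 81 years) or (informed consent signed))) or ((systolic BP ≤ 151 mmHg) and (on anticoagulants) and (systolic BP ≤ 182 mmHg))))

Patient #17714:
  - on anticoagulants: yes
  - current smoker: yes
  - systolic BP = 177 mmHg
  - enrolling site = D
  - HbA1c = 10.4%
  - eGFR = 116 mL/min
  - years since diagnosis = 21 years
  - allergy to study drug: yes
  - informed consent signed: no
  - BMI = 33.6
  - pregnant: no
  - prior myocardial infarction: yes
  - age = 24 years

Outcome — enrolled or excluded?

Atomic conditions:
  years since diagnosis < 30 years: 21 < 30 is true
  enrolling site = D: D == D is true
  prior myocardial infarction: yes → true
  HbA1c ≥ 8.9%: 10.4 ≥ 8.9 is true
  NOT current smoker: yes → false
  allergy to study drug: yes → true
  age ≥ 69 years: 24 ≥ 69 is false
  pregnant: no → false
  eGFR = 28 mL/min: 116 == 28 is false
  BMI > 23.4: 33.6 > 23.4 is true
  age ≥ 81 years: 24 ≥ 81 is false
  informed consent signed: no → false
  systolic BP ≤ 151 mmHg: 177 ≤ 151 is false
  on anticoagulants: yes → true
  systolic BP ≤ 182 mmHg: 177 ≤ 182 is true
Combine:
[1.4] true OR false = true
[1] true AND true AND true AND true = true
[2.1.1] true OR false = true
[2.1] NOT true = false
[2.2.2] false AND false = false
[2.2] false → false (antecedent false ⇒ implication holds) = true
[2] false OR true = true
[3.1.1.1] true OR false OR false = true
[3.1.1] NOT true = false
[3.1.2] false AND true AND true = false
[3.1] false OR false = false
[3] NOT false = true
[root] true AND true AND true = true
Overall: true → enrolled

Enrolled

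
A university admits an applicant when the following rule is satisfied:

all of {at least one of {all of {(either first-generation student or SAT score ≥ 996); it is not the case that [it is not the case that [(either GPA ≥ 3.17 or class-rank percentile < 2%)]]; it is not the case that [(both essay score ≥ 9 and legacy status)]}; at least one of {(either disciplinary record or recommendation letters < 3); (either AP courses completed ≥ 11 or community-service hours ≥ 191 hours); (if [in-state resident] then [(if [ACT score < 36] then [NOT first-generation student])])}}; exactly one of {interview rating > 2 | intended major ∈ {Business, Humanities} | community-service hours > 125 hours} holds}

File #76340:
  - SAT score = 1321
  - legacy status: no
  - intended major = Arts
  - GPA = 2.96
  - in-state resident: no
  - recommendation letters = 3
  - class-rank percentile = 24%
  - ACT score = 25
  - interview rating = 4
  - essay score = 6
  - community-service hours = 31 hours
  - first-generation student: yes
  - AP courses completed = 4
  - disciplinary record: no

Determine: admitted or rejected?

Atomic conditions:
  first-generation student: yes → true
  SAT score ≥ 996: 1321 ≥ 996 is true
  GPA ≥ 3.17: 2.96 ≥ 3.17 is false
  class-rank percentile < 2%: 24 < 2 is false
  essay score ≥ 9: 6 ≥ 9 is false
  legacy status: no → false
  disciplinary record: no → false
  recommendation letters < 3: 3 < 3 is false
  AP courses completed ≥ 11: 4 ≥ 11 is false
  community-service hours ≥ 191 hours: 31 ≥ 191 is false
  in-state resident: no → false
  ACT score < 36: 25 < 36 is true
  NOT first-generation student: yes → false
  interview rating > 2: 4 > 2 is true
  intended major ∈ {Business, Humanities}: Arts is not in the set → false
  community-service hours > 125 hours: 31 > 125 is false
Combine:
[1.1.1] true OR true = true
[1.1.2.1.1] false OR false = false
[1.1.2.1] NOT false = true
[1.1.2] NOT true = false
[1.1.3.1] false AND false = false
[1.1.3] NOT false = true
[1.1] true AND false AND true = false
[1.2.1] false OR false = false
[1.2.2] false OR false = false
[1.2.3.2] true → false = false
[1.2.3] false → false (antecedent false ⇒ implication holds) = true
[1.2] false OR false OR true = true
[1] false OR true = true
[2] exactly-one(true, false, false) = true
[root] true AND true = true
Overall: true → admitted

Admitted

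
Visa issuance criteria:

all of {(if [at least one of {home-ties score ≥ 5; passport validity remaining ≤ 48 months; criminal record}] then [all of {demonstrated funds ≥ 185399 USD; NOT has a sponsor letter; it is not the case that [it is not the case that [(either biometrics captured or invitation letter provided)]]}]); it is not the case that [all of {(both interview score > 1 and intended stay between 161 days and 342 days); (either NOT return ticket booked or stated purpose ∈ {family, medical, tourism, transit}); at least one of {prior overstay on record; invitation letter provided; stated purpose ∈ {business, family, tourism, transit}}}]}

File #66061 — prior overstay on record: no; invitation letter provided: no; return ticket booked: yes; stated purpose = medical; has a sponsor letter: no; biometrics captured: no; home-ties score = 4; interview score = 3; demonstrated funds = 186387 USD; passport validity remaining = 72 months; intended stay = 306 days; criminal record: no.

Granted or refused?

Atomic conditions:
  home-ties score ≥ 5: 4 ≥ 5 is false
  passport validity remaining ≤ 48 months: 72 ≤ 48 is false
  criminal record: no → false
  demonstrated funds ≥ 185399 USD: 186387 ≥ 185399 is true
  NOT has a sponsor letter: no → true
  biometrics captured: no → false
  invitation letter provided: no → false
  interview score > 1: 3 > 1 is true
  intended stay between 161 days and 342 days: 306 in [161, 342] is true
  NOT return ticket booked: yes → false
  stated purpose ∈ {family, medical, tourism, transit}: medical is in the set → true
  prior overstay on record: no → false
  stated purpose ∈ {business, family, tourism, transit}: medical is not in the set → false
Combine:
[1.1] false OR false OR false = false
[1.2.3.1.1] false OR false = false
[1.2.3.1] NOT false = true
[1.2.3] NOT true = false
[1.2] true AND true AND false = false
[1] false → false (antecedent false ⇒ implication holds) = true
[2.1.1] true AND true = true
[2.1.2] false OR true = true
[2.1.3] false OR false OR false = false
[2.1] true AND true AND false = false
[2] NOT false = true
[root] true AND true = true
Overall: true → granted

Granted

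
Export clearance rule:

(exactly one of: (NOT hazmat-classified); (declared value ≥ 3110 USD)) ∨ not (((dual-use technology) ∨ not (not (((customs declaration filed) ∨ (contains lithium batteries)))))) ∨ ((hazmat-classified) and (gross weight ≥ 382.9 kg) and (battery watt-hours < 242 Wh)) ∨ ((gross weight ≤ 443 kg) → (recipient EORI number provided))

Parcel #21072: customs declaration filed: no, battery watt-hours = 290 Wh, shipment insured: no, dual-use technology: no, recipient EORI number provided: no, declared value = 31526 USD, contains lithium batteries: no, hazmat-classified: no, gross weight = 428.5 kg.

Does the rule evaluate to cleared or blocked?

Atomic conditions:
  NOT hazmat-classified: no → true
  declared value ≥ 3110 USD: 31526 ≥ 3110 is true
  dual-use technology: no → false
  customs declaration filed: no → false
  contains lithium batteries: no → false
  hazmat-classified: no → false
  gross weight ≥ 382.9 kg: 428.5 ≥ 382.9 is true
  battery watt-hours < 242 Wh: 290 < 242 is false
  gross weight ≤ 443 kg: 428.5 ≤ 443 is true
  recipient EORI number provided: no → false
Combine:
[1] exactly-one(true, true) = false
[2.1.2.1.1] false OR false = false
[2.1.2.1] NOT false = true
[2.1.2] NOT true = false
[2.1] false OR false = false
[2] NOT false = true
[3] false AND true AND false = false
[4] true → false = false
[root] false OR true OR false OR false = true
Overall: true → cleared

Cleared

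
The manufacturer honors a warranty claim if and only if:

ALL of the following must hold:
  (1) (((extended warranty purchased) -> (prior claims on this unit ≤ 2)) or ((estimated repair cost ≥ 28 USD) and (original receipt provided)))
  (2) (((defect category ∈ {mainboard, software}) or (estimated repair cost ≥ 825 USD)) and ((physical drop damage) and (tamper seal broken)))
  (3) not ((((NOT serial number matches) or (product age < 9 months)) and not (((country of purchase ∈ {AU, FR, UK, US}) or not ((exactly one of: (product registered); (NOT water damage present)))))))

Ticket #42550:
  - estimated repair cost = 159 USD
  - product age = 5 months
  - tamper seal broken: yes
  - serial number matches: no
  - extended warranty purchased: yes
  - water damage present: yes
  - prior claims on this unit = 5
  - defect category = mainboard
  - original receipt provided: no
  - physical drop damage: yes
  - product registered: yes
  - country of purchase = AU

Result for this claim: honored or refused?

Atomic conditions:
  extended warranty purchased: yes → true
  prior claims on this unit ≤ 2: 5 ≤ 2 is false
  estimated repair cost ≥ 28 USD: 159 ≥ 28 is true
  original receipt provided: no → false
  defect category ∈ {mainboard, software}: mainboard is in the set → true
  estimated repair cost ≥ 825 USD: 159 ≥ 825 is false
  physical drop damage: yes → true
  tamper seal broken: yes → true
  NOT serial number matches: no → true
  product age < 9 months: 5 < 9 is true
  country of purchase ∈ {AU, FR, UK, US}: AU is in the set → true
  product registered: yes → true
  NOT water damage present: yes → false
Combine:
[1.1] true → false = false
[1.2] true AND false = false
[1] false OR false = false
[2.1] true OR false = true
[2.2] true AND true = true
[2] true AND true = true
[3.1.1] true OR true = true
[3.1.2.1.2.1] exactly-one(true, false) = true
[3.1.2.1.2] NOT true = false
[3.1.2.1] true OR false = true
[3.1.2] NOT true = false
[3.1] true AND false = false
[3] NOT false = true
[root] false AND true AND true = false
Overall: false → refused

Refused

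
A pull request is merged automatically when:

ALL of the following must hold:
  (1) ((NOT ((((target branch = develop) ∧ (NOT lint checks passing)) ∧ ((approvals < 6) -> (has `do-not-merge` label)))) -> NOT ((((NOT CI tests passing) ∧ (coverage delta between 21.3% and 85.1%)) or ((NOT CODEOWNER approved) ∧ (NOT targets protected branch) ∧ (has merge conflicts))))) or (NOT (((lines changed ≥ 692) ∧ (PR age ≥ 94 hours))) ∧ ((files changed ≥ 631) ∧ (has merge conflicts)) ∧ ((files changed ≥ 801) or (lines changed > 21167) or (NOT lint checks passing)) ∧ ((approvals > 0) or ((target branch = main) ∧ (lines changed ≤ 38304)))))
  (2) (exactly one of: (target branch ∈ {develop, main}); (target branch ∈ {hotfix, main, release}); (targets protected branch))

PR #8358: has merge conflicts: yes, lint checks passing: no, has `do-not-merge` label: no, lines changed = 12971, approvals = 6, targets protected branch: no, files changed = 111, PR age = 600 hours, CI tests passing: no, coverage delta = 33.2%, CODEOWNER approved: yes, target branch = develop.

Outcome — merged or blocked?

Merged

Atomic conditions:
  target branch = develop: develop == develop is true
  NOT lint checks passing: no → true
  approvals < 6: 6 < 6 is false
  has `do-not-merge` label: no → false
  NOT CI tests passing: no → true
  coverage delta between 21.3% and 85.1%: 33.2 in [21.3, 85.1] is true
  NOT CODEOWNER approved: yes → false
  NOT targets protected branch: no → true
  has merge conflicts: yes → true
  lines changed ≥ 692: 12971 ≥ 692 is true
  PR age ≥ 94 hours: 600 ≥ 94 is true
  files changed ≥ 631: 111 ≥ 631 is false
  files changed ≥ 801: 111 ≥ 801 is false
  lines changed > 21167: 12971 > 21167 is false
  approvals > 0: 6 > 0 is true
  target branch = main: develop == main is false
  lines changed ≤ 38304: 12971 ≤ 38304 is true
  target branch ∈ {develop, main}: develop is in the set → true
  target branch ∈ {hotfix, main, release}: develop is not in the set → false
  targets protected branch: no → false
Combine:
[1.1.1.1.1] true AND true = true
[1.1.1.1.2] false → false (antecedent false ⇒ implication holds) = true
[1.1.1.1] true AND true = true
[1.1.1] NOT true = false
[1.1.2.1.1] true AND true = true
[1.1.2.1.2] false AND true AND true = false
[1.1.2.1] true OR false = true
[1.1.2] NOT true = false
[1.1] false → false (antecedent false ⇒ implication holds) = true
[1.2.1.1] true AND true = true
[1.2.1] NOT true = false
[1.2.2] false AND true = false
[1.2.3] false OR false OR true = true
[1.2.4.2] false AND true = false
[1.2.4] true OR false = true
[1.2] false AND false AND true AND true = false
[1] true OR false = true
[2] exactly-one(true, false, false) = true
[root] true AND true = true
Overall: true → merged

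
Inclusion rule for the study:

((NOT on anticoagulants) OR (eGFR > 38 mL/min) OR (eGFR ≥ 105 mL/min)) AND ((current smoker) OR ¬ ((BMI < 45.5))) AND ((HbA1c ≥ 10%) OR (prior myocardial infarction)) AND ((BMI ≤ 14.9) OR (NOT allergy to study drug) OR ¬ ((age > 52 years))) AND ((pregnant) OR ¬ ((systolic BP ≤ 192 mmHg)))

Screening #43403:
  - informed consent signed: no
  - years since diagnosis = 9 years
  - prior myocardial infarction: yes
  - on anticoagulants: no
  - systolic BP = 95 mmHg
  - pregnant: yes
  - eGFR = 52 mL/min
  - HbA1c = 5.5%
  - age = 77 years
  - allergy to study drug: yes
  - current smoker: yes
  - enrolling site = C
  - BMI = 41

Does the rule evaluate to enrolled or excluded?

Atomic conditions:
  NOT on anticoagulants: no → true
  eGFR > 38 mL/min: 52 > 38 is true
  eGFR ≥ 105 mL/min: 52 ≥ 105 is false
  current smoker: yes → true
  BMI < 45.5: 41 < 45.5 is true
  HbA1c ≥ 10%: 5.5 ≥ 10 is false
  prior myocardial infarction: yes → true
  BMI ≤ 14.9: 41 ≤ 14.9 is false
  NOT allergy to study drug: yes → false
  age > 52 years: 77 > 52 is true
  pregnant: yes → true
  systolic BP ≤ 192 mmHg: 95 ≤ 192 is true
Combine:
[1] true OR true OR false = true
[2.2] NOT true = false
[2] true OR false = true
[3] false OR true = true
[4.3] NOT true = false
[4] false OR false OR false = false
[5.2] NOT true = false
[5] true OR false = true
[root] true AND true AND true AND false AND true = false
Overall: false → excluded

Excluded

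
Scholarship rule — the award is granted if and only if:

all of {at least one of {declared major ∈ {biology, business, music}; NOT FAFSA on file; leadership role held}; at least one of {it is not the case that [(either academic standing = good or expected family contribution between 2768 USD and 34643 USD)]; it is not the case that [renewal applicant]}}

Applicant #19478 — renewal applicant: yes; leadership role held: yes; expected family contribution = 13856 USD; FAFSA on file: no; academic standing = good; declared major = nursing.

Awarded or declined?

Atomic conditions:
  declared major ∈ {biology, business, music}: nursing is not in the set → false
  NOT FAFSA on file: no → true
  leadership role held: yes → true
  academic standing = good: good == good is true
  expected family contribution between 2768 USD and 34643 USD: 13856 in [2768, 34643] is true
  renewal applicant: yes → true
Combine:
[1] false OR true OR true = true
[2.1.1] true OR true = true
[2.1] NOT true = false
[2.2] NOT true = false
[2] false OR false = false
[root] true AND false = false
Overall: false → declined

Declined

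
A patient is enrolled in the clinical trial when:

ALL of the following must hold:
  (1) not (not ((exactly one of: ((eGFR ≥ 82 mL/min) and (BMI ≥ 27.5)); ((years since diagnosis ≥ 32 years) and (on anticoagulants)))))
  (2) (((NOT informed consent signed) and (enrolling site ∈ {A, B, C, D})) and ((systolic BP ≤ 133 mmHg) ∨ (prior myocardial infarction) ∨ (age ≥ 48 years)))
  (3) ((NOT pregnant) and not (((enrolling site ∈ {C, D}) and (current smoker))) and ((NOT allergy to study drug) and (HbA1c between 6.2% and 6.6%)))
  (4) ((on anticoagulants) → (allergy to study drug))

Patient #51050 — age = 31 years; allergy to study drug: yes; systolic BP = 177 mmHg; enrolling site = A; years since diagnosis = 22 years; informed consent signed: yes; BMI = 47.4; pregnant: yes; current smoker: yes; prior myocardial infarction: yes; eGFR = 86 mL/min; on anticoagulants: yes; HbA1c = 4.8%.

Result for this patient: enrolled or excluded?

Excluded

Atomic conditions:
  eGFR ≥ 82 mL/min: 86 ≥ 82 is true
  BMI ≥ 27.5: 47.4 ≥ 27.5 is true
  years since diagnosis ≥ 32 years: 22 ≥ 32 is false
  on anticoagulants: yes → true
  NOT informed consent signed: yes → false
  enrolling site ∈ {A, B, C, D}: A is in the set → true
  systolic BP ≤ 133 mmHg: 177 ≤ 133 is false
  prior myocardial infarction: yes → true
  age ≥ 48 years: 31 ≥ 48 is false
  NOT pregnant: yes → false
  enrolling site ∈ {C, D}: A is not in the set → false
  current smoker: yes → true
  NOT allergy to study drug: yes → false
  HbA1c between 6.2% and 6.6%: 4.8 in [6.2, 6.6] is false
  allergy to study drug: yes → true
Combine:
[1.1.1.1] true AND true = true
[1.1.1.2] false AND true = false
[1.1.1] exactly-one(true, false) = true
[1.1] NOT true = false
[1] NOT false = true
[2.1] false AND true = false
[2.2] false OR true OR false = true
[2] false AND true = false
[3.2.1] false AND true = false
[3.2] NOT false = true
[3.3] false AND false = false
[3] false AND true AND false = false
[4] true → true = true
[root] true AND false AND false AND true = false
Overall: false → excluded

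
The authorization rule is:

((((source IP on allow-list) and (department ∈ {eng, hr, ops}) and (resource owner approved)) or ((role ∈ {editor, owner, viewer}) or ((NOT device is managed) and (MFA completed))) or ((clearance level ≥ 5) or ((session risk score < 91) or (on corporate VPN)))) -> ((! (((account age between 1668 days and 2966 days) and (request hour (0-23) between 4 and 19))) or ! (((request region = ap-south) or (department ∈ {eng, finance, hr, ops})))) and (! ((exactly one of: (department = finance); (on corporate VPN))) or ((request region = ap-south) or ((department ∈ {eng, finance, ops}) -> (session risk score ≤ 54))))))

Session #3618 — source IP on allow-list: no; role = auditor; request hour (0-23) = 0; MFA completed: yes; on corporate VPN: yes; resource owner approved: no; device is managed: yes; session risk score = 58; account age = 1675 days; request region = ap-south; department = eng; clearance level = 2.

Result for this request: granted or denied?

Granted

Atomic conditions:
  source IP on allow-list: no → false
  department ∈ {eng, hr, ops}: eng is in the set → true
  resource owner approved: no → false
  role ∈ {editor, owner, viewer}: auditor is not in the set → false
  NOT device is managed: yes → false
  MFA completed: yes → true
  clearance level ≥ 5: 2 ≥ 5 is false
  session risk score < 91: 58 < 91 is true
  on corporate VPN: yes → true
  account age between 1668 days and 2966 days: 1675 in [1668, 2966] is true
  request hour (0-23) between 4 and 19: 0 in [4, 19] is false
  request region = ap-south: ap-south == ap-south is true
  department ∈ {eng, finance, hr, ops}: eng is in the set → true
  department = finance: eng == finance is false
  department ∈ {eng, finance, ops}: eng is in the set → true
  session risk score ≤ 54: 58 ≤ 54 is false
Combine:
[1.1] false AND true AND false = false
[1.2.2] false AND true = false
[1.2] false OR false = false
[1.3.2] true OR true = true
[1.3] false OR true = true
[1] false OR false OR true = true
[2.1.1.1] true AND false = false
[2.1.1] NOT false = true
[2.1.2.1] true OR true = true
[2.1.2] NOT true = false
[2.1] true OR false = true
[2.2.1.1] exactly-one(false, true) = true
[2.2.1] NOT true = false
[2.2.2.2] true → false = false
[2.2.2] true OR false = true
[2.2] false OR true = true
[2] true AND true = true
[root] true → true = true
Overall: true → granted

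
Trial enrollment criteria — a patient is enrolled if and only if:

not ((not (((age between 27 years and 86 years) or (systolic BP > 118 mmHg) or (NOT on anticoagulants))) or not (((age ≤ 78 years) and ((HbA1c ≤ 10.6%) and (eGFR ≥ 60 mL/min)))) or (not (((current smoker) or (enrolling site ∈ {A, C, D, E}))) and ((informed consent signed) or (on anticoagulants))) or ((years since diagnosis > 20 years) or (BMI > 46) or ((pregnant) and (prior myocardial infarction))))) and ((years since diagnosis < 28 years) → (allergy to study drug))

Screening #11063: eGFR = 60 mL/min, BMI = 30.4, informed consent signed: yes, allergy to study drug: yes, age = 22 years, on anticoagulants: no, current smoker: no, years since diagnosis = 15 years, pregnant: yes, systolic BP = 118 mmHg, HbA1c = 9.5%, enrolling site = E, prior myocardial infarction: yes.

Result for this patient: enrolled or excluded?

Atomic conditions:
  age between 27 years and 86 years: 22 in [27, 86] is false
  systolic BP > 118 mmHg: 118 > 118 is false
  NOT on anticoagulants: no → true
  age ≤ 78 years: 22 ≤ 78 is true
  HbA1c ≤ 10.6%: 9.5 ≤ 10.6 is true
  eGFR ≥ 60 mL/min: 60 ≥ 60 is true
  current smoker: no → false
  enrolling site ∈ {A, C, D, E}: E is in the set → true
  informed consent signed: yes → true
  on anticoagulants: no → false
  years since diagnosis > 20 years: 15 > 20 is false
  BMI > 46: 30.4 > 46 is false
  pregnant: yes → true
  prior myocardial infarction: yes → true
  years since diagnosis < 28 years: 15 < 28 is true
  allergy to study drug: yes → true
Combine:
[1.1.1.1] false OR false OR true = true
[1.1.1] NOT true = false
[1.1.2.1.2] true AND true = true
[1.1.2.1] true AND true = true
[1.1.2] NOT true = false
[1.1.3.1.1] false OR true = true
[1.1.3.1] NOT true = false
[1.1.3.2] true OR false = true
[1.1.3] false AND true = false
[1.1.4.3] true AND true = true
[1.1.4] false OR false OR true = true
[1.1] false OR false OR false OR true = true
[1] NOT true = false
[2] true → true = true
[root] false AND true = false
Overall: false → excluded

Excluded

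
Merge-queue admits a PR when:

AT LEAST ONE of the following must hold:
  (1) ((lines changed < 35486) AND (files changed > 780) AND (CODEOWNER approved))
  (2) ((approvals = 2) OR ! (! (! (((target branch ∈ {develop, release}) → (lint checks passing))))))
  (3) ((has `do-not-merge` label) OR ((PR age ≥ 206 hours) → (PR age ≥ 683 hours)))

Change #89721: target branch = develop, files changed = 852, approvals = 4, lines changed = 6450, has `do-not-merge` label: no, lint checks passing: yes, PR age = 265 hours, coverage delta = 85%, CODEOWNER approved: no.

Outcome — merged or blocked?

Atomic conditions:
  lines changed < 35486: 6450 < 35486 is true
  files changed > 780: 852 > 780 is true
  CODEOWNER approved: no → false
  approvals = 2: 4 == 2 is false
  target branch ∈ {develop, release}: develop is in the set → true
  lint checks passing: yes → true
  has `do-not-merge` label: no → false
  PR age ≥ 206 hours: 265 ≥ 206 is true
  PR age ≥ 683 hours: 265 ≥ 683 is false
Combine:
[1] true AND true AND false = false
[2.2.1.1.1] true → true = true
[2.2.1.1] NOT true = false
[2.2.1] NOT false = true
[2.2] NOT true = false
[2] false OR false = false
[3.2] true → false = false
[3] false OR false = false
[root] false OR false OR false = false
Overall: false → blocked

Blocked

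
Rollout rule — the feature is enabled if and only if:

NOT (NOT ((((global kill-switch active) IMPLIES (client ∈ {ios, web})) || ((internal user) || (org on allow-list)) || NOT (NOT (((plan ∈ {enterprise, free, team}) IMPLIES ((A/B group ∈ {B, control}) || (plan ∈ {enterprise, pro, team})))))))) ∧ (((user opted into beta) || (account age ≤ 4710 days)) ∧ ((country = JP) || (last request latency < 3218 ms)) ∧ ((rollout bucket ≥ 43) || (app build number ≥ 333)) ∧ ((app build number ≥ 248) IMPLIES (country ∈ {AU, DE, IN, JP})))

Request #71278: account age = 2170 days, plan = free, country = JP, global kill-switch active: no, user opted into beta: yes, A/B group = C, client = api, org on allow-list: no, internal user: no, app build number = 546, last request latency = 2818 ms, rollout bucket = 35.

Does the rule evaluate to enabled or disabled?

Enabled

Atomic conditions:
  global kill-switch active: no → false
  client ∈ {ios, web}: api is not in the set → false
  internal user: no → false
  org on allow-list: no → false
  plan ∈ {enterprise, free, team}: free is in the set → true
  A/B group ∈ {B, control}: C is not in the set → false
  plan ∈ {enterprise, pro, team}: free is not in the set → false
  user opted into beta: yes → true
  account age ≤ 4710 days: 2170 ≤ 4710 is true
  country = JP: JP == JP is true
  last request latency < 3218 ms: 2818 < 3218 is true
  rollout bucket ≥ 43: 35 ≥ 43 is false
  app build number ≥ 333: 546 ≥ 333 is true
  app build number ≥ 248: 546 ≥ 248 is true
  country ∈ {AU, DE, IN, JP}: JP is in the set → true
Combine:
[1.1.1.1] false → false (antecedent false ⇒ implication holds) = true
[1.1.1.2] false OR false = false
[1.1.1.3.1.1.2] false OR false = false
[1.1.1.3.1.1] true → false = false
[1.1.1.3.1] NOT false = true
[1.1.1.3] NOT true = false
[1.1.1] true OR false OR false = true
[1.1] NOT true = false
[1] NOT false = true
[2.1] true OR true = true
[2.2] true OR true = true
[2.3] false OR true = true
[2.4] true → true = true
[2] true AND true AND true AND true = true
[root] true AND true = true
Overall: true → enabled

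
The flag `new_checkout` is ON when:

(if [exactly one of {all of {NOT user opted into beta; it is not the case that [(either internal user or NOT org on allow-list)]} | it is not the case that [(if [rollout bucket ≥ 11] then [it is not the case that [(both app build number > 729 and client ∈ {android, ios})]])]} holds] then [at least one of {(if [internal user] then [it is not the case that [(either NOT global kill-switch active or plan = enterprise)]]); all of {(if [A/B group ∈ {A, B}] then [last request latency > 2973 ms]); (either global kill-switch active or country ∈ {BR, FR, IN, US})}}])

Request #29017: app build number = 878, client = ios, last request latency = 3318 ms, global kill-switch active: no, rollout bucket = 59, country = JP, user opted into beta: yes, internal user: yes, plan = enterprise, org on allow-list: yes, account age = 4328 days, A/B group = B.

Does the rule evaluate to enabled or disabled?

Disabled

Atomic conditions:
  NOT user opted into beta: yes → false
  internal user: yes → true
  NOT org on allow-list: yes → false
  rollout bucket ≥ 11: 59 ≥ 11 is true
  app build number > 729: 878 > 729 is true
  client ∈ {android, ios}: ios is in the set → true
  NOT global kill-switch active: no → true
  plan = enterprise: enterprise == enterprise is true
  A/B group ∈ {A, B}: B is in the set → true
  last request latency > 2973 ms: 3318 > 2973 is true
  global kill-switch active: no → false
  country ∈ {BR, FR, IN, US}: JP is not in the set → false
Combine:
[1.1.2.1] true OR false = true
[1.1.2] NOT true = false
[1.1] false AND false = false
[1.2.1.2.1] true AND true = true
[1.2.1.2] NOT true = false
[1.2.1] true → false = false
[1.2] NOT false = true
[1] exactly-one(false, true) = true
[2.1.2.1] true OR true = true
[2.1.2] NOT true = false
[2.1] true → false = false
[2.2.1] true → true = true
[2.2.2] false OR false = false
[2.2] true AND false = false
[2] false OR false = false
[root] true → false = false
Overall: false → disabled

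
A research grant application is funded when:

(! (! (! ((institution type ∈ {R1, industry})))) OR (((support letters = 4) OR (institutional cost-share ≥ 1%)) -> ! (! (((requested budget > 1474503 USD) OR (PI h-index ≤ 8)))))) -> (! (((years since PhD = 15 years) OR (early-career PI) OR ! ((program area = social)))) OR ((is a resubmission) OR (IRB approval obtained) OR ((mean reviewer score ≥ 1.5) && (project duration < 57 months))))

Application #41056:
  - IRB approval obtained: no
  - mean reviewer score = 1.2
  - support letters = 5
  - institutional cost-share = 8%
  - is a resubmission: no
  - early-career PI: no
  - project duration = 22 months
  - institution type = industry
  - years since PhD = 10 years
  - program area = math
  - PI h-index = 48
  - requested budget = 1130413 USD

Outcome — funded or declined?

Funded

Atomic conditions:
  institution type ∈ {R1, industry}: industry is in the set → true
  support letters = 4: 5 == 4 is false
  institutional cost-share ≥ 1%: 8 ≥ 1 is true
  requested budget > 1474503 USD: 1130413 > 1474503 is false
  PI h-index ≤ 8: 48 ≤ 8 is false
  years since PhD = 15 years: 10 == 15 is false
  early-career PI: no → false
  program area = social: math == social is false
  is a resubmission: no → false
  IRB approval obtained: no → false
  mean reviewer score ≥ 1.5: 1.2 ≥ 1.5 is false
  project duration < 57 months: 22 < 57 is true
Combine:
[1.1.1.1] NOT true = false
[1.1.1] NOT false = true
[1.1] NOT true = false
[1.2.1] false OR true = true
[1.2.2.1.1] false OR false = false
[1.2.2.1] NOT false = true
[1.2.2] NOT true = false
[1.2] true → false = false
[1] false OR false = false
[2.1.1.3] NOT false = true
[2.1.1] false OR false OR true = true
[2.1] NOT true = false
[2.2.3] false AND true = false
[2.2] false OR false OR false = false
[2] false OR false = false
[root] false → false (antecedent false ⇒ implication holds) = true
Overall: true → funded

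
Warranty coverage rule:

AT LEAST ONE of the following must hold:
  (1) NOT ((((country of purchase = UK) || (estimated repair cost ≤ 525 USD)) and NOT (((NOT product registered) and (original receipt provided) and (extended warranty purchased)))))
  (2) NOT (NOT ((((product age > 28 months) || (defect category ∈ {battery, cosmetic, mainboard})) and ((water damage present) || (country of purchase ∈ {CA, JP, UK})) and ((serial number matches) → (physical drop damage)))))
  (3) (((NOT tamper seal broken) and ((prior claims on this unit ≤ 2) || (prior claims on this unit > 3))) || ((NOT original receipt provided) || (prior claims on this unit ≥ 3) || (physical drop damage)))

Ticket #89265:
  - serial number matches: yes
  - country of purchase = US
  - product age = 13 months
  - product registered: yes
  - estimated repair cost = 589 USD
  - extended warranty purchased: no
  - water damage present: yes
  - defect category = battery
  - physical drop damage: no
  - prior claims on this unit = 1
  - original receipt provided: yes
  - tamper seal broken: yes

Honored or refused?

Honored

Atomic conditions:
  country of purchase = UK: US == UK is false
  estimated repair cost ≤ 525 USD: 589 ≤ 525 is false
  NOT product registered: yes → false
  original receipt provided: yes → true
  extended warranty purchased: no → false
  product age > 28 months: 13 > 28 is false
  defect category ∈ {battery, cosmetic, mainboard}: battery is in the set → true
  water damage present: yes → true
  country of purchase ∈ {CA, JP, UK}: US is not in the set → false
  serial number matches: yes → true
  physical drop damage: no → false
  NOT tamper seal broken: yes → false
  prior claims on this unit ≤ 2: 1 ≤ 2 is true
  prior claims on this unit > 3: 1 > 3 is false
  NOT original receipt provided: yes → false
  prior claims on this unit ≥ 3: 1 ≥ 3 is false
Combine:
[1.1.1] false OR false = false
[1.1.2.1] false AND true AND false = false
[1.1.2] NOT false = true
[1.1] false AND true = false
[1] NOT false = true
[2.1.1.1] false OR true = true
[2.1.1.2] true OR false = true
[2.1.1.3] true → false = false
[2.1.1] true AND true AND false = false
[2.1] NOT false = true
[2] NOT true = false
[3.1.2] true OR false = true
[3.1] false AND true = false
[3.2] false OR false OR false = false
[3] false OR false = false
[root] true OR false OR false = true
Overall: true → honored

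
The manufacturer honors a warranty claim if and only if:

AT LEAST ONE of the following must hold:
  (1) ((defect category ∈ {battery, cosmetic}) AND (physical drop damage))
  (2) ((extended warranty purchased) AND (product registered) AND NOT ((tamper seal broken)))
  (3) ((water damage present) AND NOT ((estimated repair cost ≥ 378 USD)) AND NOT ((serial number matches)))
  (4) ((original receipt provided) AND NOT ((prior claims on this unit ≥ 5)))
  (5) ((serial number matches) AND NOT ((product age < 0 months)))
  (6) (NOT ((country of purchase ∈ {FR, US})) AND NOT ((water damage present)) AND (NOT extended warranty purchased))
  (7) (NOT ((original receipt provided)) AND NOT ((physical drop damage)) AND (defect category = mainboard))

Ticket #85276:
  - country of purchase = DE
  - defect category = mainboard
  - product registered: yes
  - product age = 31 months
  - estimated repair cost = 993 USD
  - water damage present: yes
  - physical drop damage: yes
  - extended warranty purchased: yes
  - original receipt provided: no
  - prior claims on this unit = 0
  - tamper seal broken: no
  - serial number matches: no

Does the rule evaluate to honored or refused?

Honored

Atomic conditions:
  defect category ∈ {battery, cosmetic}: mainboard is not in the set → false
  physical drop damage: yes → true
  extended warranty purchased: yes → true
  product registered: yes → true
  tamper seal broken: no → false
  water damage present: yes → true
  estimated repair cost ≥ 378 USD: 993 ≥ 378 is true
  serial number matches: no → false
  original receipt provided: no → false
  prior claims on this unit ≥ 5: 0 ≥ 5 is false
  product age < 0 months: 31 < 0 is false
  country of purchase ∈ {FR, US}: DE is not in the set → false
  NOT extended warranty purchased: yes → false
  defect category = mainboard: mainboard == mainboard is true
Combine:
[1] false AND true = false
[2.3] NOT false = true
[2] true AND true AND true = true
[3.2] NOT true = false
[3.3] NOT false = true
[3] true AND false AND true = false
[4.2] NOT false = true
[4] false AND true = false
[5.2] NOT false = true
[5] false AND true = false
[6.1] NOT false = true
[6.2] NOT true = false
[6] true AND false AND false = false
[7.1] NOT false = true
[7.2] NOT true = false
[7] true AND false AND true = false
[root] false OR true OR false OR false OR false OR false OR false = true
Overall: true → honored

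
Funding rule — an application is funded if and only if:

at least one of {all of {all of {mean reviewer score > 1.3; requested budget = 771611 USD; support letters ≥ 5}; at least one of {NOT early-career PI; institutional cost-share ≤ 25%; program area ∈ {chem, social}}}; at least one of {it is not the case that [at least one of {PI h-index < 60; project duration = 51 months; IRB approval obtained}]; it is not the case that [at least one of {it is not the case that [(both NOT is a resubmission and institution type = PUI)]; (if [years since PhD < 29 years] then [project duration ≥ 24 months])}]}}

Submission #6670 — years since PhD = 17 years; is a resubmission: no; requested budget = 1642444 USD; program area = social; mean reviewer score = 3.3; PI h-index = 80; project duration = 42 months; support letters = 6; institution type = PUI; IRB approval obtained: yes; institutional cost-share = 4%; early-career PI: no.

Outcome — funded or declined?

Declined

Atomic conditions:
  mean reviewer score > 1.3: 3.3 > 1.3 is true
  requested budget = 771611 USD: 1642444 == 771611 is false
  support letters ≥ 5: 6 ≥ 5 is true
  NOT early-career PI: no → true
  institutional cost-share ≤ 25%: 4 ≤ 25 is true
  program area ∈ {chem, social}: social is in the set → true
  PI h-index < 60: 80 < 60 is false
  project duration = 51 months: 42 == 51 is false
  IRB approval obtained: yes → true
  NOT is a resubmission: no → true
  institution type = PUI: PUI == PUI is true
  years since PhD < 29 years: 17 < 29 is true
  project duration ≥ 24 months: 42 ≥ 24 is true
Combine:
[1.1] true AND false AND true = false
[1.2] true OR true OR true = true
[1] false AND true = false
[2.1.1] false OR false OR true = true
[2.1] NOT true = false
[2.2.1.1.1] true AND true = true
[2.2.1.1] NOT true = false
[2.2.1.2] true → true = true
[2.2.1] false OR true = true
[2.2] NOT true = false
[2] false OR false = false
[root] false OR false = false
Overall: false → declined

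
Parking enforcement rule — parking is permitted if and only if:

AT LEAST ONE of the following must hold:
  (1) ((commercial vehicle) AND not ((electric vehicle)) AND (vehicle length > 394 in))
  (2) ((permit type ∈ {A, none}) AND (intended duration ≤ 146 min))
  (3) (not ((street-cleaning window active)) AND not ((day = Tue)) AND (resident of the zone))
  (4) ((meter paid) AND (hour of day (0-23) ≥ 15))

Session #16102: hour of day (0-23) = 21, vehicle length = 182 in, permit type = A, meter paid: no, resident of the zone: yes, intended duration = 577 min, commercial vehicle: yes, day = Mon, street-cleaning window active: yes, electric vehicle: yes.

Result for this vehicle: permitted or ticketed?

Ticketed

Atomic conditions:
  commercial vehicle: yes → true
  electric vehicle: yes → true
  vehicle length > 394 in: 182 > 394 is false
  permit type ∈ {A, none}: A is in the set → true
  intended duration ≤ 146 min: 577 ≤ 146 is false
  street-cleaning window active: yes → true
  day = Tue: Mon == Tue is false
  resident of the zone: yes → true
  meter paid: no → false
  hour of day (0-23) ≥ 15: 21 ≥ 15 is true
Combine:
[1.2] NOT true = false
[1] true AND false AND false = false
[2] true AND false = false
[3.1] NOT true = false
[3.2] NOT false = true
[3] false AND true AND true = false
[4] false AND true = false
[root] false OR false OR false OR false = false
Overall: false → ticketed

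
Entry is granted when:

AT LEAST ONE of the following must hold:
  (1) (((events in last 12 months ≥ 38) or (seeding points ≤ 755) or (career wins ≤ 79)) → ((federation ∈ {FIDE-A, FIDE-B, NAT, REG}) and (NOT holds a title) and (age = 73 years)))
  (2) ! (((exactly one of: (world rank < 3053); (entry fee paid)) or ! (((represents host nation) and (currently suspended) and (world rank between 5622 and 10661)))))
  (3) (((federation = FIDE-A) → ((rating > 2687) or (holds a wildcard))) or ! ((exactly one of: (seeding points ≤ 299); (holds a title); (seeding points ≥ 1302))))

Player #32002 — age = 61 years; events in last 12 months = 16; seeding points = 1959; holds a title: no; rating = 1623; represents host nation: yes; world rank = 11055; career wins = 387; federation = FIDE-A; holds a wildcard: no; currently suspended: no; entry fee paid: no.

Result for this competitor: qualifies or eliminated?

Qualifies

Atomic conditions:
  events in last 12 months ≥ 38: 16 ≥ 38 is false
  seeding points ≤ 755: 1959 ≤ 755 is false
  career wins ≤ 79: 387 ≤ 79 is false
  federation ∈ {FIDE-A, FIDE-B, NAT, REG}: FIDE-A is in the set → true
  NOT holds a title: no → true
  age = 73 years: 61 == 73 is false
  world rank < 3053: 11055 < 3053 is false
  entry fee paid: no → false
  represents host nation: yes → true
  currently suspended: no → false
  world rank between 5622 and 10661: 11055 in [5622, 10661] is false
  federation = FIDE-A: FIDE-A == FIDE-A is true
  rating > 2687: 1623 > 2687 is false
  holds a wildcard: no → false
  seeding points ≤ 299: 1959 ≤ 299 is false
  holds a title: no → false
  seeding points ≥ 1302: 1959 ≥ 1302 is true
Combine:
[1.1] false OR false OR false = false
[1.2] true AND true AND false = false
[1] false → false (antecedent false ⇒ implication holds) = true
[2.1.1] exactly-one(false, false) = false
[2.1.2.1] true AND false AND false = false
[2.1.2] NOT false = true
[2.1] false OR true = true
[2] NOT true = false
[3.1.2] false OR false = false
[3.1] true → false = false
[3.2.1] exactly-one(false, false, true) = true
[3.2] NOT true = false
[3] false OR false = false
[root] true OR false OR false = true
Overall: true → qualifies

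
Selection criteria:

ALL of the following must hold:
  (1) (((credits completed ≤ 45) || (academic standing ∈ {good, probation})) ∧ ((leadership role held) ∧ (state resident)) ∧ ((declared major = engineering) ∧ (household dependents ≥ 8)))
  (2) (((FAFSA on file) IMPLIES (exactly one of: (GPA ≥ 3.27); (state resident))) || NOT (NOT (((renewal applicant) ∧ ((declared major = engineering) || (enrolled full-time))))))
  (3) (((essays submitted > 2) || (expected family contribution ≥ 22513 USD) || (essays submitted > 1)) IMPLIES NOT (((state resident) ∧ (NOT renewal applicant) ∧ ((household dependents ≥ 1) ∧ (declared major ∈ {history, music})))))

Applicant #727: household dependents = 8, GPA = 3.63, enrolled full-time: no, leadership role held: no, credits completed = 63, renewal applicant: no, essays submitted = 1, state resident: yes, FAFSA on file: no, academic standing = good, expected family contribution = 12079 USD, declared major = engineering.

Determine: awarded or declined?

Declined

Atomic conditions:
  credits completed ≤ 45: 63 ≤ 45 is false
  academic standing ∈ {good, probation}: good is in the set → true
  leadership role held: no → false
  state resident: yes → true
  declared major = engineering: engineering == engineering is true
  household dependents ≥ 8: 8 ≥ 8 is true
  FAFSA on file: no → false
  GPA ≥ 3.27: 3.63 ≥ 3.27 is true
  renewal applicant: no → false
  enrolled full-time: no → false
  essays submitted > 2: 1 > 2 is false
  expected family contribution ≥ 22513 USD: 12079 ≥ 22513 is false
  essays submitted > 1: 1 > 1 is false
  NOT renewal applicant: no → true
  household dependents ≥ 1: 8 ≥ 1 is true
  declared major ∈ {history, music}: engineering is not in the set → false
Combine:
[1.1] false OR true = true
[1.2] false AND true = false
[1.3] true AND true = true
[1] true AND false AND true = false
[2.1.2] exactly-one(true, true) = false
[2.1] false → false (antecedent false ⇒ implication holds) = true
[2.2.1.1.2] true OR false = true
[2.2.1.1] false AND true = false
[2.2.1] NOT false = true
[2.2] NOT true = false
[2] true OR false = true
[3.1] false OR false OR false = false
[3.2.1.3] true AND false = false
[3.2.1] true AND true AND false = false
[3.2] NOT false = true
[3] false → true (antecedent false ⇒ implication holds) = true
[root] false AND true AND true = false
Overall: false → declined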